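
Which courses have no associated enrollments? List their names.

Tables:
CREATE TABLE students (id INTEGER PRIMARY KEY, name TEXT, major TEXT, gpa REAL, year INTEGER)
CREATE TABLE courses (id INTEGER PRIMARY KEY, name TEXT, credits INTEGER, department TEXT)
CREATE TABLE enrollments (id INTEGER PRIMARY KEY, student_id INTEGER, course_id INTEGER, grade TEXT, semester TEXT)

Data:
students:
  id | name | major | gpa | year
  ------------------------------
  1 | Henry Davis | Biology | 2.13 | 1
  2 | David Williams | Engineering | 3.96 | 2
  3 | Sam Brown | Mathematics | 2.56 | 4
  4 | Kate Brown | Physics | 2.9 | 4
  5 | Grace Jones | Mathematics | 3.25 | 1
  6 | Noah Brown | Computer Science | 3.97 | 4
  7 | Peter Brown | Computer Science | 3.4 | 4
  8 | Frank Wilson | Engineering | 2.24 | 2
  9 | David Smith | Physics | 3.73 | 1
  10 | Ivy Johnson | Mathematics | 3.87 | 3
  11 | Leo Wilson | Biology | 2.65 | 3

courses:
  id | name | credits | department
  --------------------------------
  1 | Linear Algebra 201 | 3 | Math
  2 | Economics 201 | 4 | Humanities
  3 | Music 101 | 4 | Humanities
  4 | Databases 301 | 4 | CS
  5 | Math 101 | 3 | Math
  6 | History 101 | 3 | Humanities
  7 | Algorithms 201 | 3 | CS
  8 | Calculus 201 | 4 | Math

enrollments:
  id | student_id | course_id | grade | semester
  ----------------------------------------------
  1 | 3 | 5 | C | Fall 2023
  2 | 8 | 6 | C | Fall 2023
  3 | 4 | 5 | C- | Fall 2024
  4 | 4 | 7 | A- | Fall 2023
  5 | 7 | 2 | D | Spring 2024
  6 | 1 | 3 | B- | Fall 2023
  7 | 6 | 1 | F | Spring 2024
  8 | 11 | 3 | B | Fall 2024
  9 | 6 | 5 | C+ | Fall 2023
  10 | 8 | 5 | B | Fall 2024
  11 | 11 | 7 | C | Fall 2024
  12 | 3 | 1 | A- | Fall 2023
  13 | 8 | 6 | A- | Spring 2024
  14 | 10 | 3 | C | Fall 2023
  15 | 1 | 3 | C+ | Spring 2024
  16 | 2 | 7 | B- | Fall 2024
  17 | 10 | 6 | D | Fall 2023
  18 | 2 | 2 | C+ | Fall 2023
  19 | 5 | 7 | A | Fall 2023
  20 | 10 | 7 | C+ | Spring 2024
SELECT p.name FROM courses p LEFT JOIN enrollments c ON c.course_id = p.id WHERE c.id IS NULL

Execution result:
name
Databases 301
Calculus 201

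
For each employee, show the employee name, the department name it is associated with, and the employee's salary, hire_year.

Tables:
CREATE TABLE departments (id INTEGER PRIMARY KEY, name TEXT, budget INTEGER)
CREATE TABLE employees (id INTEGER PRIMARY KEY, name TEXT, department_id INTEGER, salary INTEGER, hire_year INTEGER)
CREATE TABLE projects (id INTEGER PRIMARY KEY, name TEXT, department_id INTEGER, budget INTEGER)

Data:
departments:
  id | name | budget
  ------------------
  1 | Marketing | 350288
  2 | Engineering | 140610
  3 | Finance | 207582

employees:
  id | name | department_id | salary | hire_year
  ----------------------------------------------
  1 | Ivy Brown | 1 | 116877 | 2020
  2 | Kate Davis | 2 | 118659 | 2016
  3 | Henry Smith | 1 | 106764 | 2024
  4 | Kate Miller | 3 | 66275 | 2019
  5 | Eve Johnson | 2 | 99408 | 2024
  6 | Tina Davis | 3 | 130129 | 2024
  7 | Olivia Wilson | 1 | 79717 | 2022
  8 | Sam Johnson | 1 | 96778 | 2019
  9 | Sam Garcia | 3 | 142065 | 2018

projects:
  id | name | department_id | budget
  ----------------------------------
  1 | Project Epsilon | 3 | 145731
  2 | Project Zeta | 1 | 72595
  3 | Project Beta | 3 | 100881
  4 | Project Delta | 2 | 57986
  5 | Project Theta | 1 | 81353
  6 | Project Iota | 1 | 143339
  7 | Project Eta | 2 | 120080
SELECT c.name, p.name AS department, c.salary, c.hire_year FROM employees c JOIN departments p ON c.department_id = p.id

Execution result:
name | department | salary | hire_year
Ivy Brown | Marketing | 116877 | 2020
Kate Davis | Engineering | 118659 | 2016
Henry Smith | Marketing | 106764 | 2024
Kate Miller | Finance | 66275 | 2019
Eve Johnson | Engineering | 99408 | 2024
Tina Davis | Finance | 130129 | 2024
Olivia Wilson | Marketing | 79717 | 2022
Sam Johnson | Marketing | 96778 | 2019
Sam Garcia | Finance | 142065 | 2018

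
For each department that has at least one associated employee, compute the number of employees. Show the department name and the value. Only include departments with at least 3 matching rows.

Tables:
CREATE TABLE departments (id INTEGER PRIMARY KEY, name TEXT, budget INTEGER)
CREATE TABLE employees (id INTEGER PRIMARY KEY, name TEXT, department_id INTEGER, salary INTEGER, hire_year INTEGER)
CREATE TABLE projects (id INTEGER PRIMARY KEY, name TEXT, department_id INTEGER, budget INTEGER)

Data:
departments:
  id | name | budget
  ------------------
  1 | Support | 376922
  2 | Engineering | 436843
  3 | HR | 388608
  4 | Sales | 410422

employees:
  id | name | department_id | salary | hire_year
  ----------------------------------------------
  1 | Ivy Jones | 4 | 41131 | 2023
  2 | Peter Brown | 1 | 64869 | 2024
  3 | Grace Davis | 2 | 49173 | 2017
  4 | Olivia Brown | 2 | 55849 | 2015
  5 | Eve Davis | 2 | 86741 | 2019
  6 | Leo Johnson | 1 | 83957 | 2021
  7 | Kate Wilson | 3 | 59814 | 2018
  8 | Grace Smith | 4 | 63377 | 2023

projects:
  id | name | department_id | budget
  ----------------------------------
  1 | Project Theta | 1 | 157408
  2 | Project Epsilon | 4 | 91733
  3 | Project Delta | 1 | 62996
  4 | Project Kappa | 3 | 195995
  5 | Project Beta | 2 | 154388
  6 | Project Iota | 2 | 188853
SELECT p.name, COUNT(*) AS n FROM employees c JOIN departments p ON c.department_id = p.id GROUP BY p.id, p.name HAVING COUNT(*) >= 3

Execution result:
name | n
Engineering | 3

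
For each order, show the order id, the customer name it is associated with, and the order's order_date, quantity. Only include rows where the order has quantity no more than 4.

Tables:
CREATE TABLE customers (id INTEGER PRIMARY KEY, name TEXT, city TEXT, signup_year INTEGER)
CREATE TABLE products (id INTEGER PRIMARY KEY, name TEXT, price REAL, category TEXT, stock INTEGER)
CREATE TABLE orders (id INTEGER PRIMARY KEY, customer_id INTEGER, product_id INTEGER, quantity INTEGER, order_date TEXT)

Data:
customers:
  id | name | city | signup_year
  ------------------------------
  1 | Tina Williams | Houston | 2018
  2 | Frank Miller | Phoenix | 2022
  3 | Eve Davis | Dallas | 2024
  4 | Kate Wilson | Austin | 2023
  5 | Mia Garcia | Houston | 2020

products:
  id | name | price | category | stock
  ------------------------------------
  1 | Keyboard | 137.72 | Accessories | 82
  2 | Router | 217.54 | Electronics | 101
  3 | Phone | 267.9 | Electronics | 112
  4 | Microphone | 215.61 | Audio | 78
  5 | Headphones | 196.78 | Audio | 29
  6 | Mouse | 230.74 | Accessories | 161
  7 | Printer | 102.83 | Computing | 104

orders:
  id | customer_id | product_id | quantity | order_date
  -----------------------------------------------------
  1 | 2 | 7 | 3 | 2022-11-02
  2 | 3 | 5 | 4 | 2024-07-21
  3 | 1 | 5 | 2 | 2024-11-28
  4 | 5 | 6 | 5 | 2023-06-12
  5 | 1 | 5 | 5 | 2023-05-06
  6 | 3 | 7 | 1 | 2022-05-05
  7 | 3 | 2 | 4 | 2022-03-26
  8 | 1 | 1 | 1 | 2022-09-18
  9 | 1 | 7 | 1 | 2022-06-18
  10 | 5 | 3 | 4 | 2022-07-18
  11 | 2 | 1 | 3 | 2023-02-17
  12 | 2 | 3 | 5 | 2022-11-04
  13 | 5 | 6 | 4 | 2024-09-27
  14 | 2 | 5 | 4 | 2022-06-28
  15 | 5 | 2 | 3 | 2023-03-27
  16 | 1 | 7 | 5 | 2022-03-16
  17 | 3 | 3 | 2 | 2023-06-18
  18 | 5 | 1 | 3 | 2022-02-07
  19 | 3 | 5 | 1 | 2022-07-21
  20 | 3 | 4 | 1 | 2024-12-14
SELECT c.id, p.name AS customer, c.order_date, c.quantity FROM orders c JOIN customers p ON c.customer_id = p.id WHERE c.quantity <= 4

Execution result:
id | customer | order_date | quantity
1 | Frank Miller | 2022-11-02 | 3
2 | Eve Davis | 2024-07-21 | 4
3 | Tina Williams | 2024-11-28 | 2
6 | Eve Davis | 2022-05-05 | 1
7 | Eve Davis | 2022-03-26 | 4
8 | Tina Williams | 2022-09-18 | 1
9 | Tina Williams | 2022-06-18 | 1
10 | Mia Garcia | 2022-07-18 | 4
11 | Frank Miller | 2023-02-17 | 3
13 | Mia Garcia | 2024-09-27 | 4
14 | Frank Miller | 2022-06-28 | 4
15 | Mia Garcia | 2023-03-27 | 3
17 | Eve Davis | 2023-06-18 | 2
18 | Mia Garcia | 2022-02-07 | 3
19 | Eve Davis | 2022-07-21 | 1
20 | Eve Davis | 2024-12-14 | 1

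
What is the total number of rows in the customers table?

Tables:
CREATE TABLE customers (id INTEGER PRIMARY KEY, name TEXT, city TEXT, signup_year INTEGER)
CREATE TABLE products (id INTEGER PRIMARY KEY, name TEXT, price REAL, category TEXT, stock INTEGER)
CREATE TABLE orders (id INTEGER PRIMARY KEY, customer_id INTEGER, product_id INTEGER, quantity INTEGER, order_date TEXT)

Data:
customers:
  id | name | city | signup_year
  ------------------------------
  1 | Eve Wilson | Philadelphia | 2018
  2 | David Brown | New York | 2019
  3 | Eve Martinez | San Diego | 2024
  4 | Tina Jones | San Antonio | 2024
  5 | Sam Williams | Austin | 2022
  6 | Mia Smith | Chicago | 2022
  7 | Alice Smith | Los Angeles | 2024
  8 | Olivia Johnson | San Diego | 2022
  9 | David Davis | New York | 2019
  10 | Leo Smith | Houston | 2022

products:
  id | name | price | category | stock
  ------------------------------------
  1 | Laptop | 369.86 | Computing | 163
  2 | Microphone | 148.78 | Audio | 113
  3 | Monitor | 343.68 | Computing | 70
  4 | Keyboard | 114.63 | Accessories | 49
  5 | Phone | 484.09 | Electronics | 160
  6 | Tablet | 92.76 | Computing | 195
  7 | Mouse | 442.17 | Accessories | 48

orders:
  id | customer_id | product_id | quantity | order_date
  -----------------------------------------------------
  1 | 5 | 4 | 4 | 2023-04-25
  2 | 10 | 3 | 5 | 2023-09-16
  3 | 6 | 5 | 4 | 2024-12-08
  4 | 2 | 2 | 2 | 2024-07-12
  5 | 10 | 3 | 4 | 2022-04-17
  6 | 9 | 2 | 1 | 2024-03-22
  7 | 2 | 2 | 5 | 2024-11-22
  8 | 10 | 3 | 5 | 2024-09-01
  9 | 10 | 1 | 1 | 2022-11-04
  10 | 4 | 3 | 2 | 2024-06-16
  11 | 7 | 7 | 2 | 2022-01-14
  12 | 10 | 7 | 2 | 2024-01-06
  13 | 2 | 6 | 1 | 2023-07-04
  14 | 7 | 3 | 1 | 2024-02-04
SELECT COUNT(*) FROM customers

Execution result:
10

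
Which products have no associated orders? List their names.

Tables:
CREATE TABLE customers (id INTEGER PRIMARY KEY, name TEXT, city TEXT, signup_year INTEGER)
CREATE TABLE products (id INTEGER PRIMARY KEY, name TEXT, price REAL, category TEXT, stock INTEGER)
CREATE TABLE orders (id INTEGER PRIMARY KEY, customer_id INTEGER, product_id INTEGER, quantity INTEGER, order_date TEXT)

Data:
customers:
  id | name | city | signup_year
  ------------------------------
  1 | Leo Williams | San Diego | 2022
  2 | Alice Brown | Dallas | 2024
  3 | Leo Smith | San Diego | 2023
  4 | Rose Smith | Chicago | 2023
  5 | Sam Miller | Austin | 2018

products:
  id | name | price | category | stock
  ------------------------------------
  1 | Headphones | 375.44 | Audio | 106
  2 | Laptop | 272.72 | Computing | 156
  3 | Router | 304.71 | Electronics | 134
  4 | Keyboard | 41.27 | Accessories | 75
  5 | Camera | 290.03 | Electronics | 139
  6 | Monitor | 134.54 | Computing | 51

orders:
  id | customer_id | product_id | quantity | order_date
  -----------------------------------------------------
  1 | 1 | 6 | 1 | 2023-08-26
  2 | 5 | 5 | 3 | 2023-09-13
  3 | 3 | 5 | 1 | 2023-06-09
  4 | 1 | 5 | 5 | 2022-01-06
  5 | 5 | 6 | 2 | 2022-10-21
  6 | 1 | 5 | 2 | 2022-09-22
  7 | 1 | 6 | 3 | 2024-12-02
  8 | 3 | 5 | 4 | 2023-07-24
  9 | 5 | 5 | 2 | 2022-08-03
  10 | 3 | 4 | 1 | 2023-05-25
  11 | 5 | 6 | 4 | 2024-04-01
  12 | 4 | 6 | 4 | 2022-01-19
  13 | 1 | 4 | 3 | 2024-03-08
SELECT p.name FROM products p LEFT JOIN orders c ON c.product_id = p.id WHERE c.id IS NULL

Execution result:
name
Headphones
Laptop
Router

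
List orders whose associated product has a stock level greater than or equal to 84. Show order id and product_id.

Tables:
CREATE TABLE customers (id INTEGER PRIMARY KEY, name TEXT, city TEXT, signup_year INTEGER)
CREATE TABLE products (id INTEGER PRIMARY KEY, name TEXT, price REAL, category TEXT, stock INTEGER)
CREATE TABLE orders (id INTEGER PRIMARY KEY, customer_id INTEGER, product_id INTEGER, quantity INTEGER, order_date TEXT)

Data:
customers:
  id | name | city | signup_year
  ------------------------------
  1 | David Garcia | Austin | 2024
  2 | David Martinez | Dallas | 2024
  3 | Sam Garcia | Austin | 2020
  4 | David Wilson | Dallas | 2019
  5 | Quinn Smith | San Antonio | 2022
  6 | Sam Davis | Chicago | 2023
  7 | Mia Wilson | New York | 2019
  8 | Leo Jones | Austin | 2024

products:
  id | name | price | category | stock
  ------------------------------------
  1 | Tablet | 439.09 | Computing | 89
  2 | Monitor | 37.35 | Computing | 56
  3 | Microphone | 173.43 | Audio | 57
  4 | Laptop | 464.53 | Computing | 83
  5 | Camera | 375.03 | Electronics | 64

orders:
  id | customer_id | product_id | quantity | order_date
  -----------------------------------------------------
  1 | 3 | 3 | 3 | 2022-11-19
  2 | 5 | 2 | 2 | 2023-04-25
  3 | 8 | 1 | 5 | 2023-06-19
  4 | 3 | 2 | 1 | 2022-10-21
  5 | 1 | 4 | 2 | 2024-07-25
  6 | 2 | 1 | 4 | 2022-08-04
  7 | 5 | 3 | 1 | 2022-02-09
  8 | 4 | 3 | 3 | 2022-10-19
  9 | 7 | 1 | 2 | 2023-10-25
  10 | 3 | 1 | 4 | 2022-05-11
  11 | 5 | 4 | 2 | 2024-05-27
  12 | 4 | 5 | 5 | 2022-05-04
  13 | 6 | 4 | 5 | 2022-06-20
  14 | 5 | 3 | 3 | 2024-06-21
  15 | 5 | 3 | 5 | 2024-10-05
SELECT id, product_id FROM orders WHERE product_id IN (SELECT id FROM products WHERE stock >= 84)

Execution result:
id | product_id
3 | 1
6 | 1
9 | 1
10 | 1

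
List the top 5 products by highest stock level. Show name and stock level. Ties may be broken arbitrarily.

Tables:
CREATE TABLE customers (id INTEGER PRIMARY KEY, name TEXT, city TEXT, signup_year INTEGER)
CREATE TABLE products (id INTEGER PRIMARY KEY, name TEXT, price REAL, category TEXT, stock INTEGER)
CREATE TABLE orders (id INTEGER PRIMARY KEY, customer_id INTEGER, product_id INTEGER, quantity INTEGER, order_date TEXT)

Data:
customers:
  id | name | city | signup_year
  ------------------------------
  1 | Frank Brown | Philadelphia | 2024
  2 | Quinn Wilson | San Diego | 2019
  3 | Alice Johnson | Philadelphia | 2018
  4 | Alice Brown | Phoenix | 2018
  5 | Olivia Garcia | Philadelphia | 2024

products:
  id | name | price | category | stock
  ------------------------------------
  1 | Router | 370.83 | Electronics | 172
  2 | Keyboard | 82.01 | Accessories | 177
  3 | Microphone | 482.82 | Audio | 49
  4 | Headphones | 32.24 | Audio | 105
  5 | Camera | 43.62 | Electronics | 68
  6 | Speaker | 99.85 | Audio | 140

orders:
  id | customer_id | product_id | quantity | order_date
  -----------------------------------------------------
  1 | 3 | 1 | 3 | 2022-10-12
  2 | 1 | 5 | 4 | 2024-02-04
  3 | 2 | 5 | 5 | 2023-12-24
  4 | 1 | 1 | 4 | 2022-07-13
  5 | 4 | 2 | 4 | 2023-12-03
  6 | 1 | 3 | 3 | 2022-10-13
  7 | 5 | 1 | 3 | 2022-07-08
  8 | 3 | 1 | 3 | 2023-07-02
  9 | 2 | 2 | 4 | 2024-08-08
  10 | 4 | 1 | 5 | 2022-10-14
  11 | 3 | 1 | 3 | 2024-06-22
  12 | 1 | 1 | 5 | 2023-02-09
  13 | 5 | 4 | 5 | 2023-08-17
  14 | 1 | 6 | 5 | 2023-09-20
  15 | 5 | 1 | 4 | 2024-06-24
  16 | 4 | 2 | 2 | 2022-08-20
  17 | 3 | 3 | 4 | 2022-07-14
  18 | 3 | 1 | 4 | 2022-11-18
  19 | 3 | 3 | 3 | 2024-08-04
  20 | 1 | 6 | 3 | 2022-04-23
SELECT name, stock FROM products ORDER BY stock DESC LIMIT 5

Execution result:
name | stock
Keyboard | 177
Router | 172
Speaker | 140
Headphones | 105
Camera | 68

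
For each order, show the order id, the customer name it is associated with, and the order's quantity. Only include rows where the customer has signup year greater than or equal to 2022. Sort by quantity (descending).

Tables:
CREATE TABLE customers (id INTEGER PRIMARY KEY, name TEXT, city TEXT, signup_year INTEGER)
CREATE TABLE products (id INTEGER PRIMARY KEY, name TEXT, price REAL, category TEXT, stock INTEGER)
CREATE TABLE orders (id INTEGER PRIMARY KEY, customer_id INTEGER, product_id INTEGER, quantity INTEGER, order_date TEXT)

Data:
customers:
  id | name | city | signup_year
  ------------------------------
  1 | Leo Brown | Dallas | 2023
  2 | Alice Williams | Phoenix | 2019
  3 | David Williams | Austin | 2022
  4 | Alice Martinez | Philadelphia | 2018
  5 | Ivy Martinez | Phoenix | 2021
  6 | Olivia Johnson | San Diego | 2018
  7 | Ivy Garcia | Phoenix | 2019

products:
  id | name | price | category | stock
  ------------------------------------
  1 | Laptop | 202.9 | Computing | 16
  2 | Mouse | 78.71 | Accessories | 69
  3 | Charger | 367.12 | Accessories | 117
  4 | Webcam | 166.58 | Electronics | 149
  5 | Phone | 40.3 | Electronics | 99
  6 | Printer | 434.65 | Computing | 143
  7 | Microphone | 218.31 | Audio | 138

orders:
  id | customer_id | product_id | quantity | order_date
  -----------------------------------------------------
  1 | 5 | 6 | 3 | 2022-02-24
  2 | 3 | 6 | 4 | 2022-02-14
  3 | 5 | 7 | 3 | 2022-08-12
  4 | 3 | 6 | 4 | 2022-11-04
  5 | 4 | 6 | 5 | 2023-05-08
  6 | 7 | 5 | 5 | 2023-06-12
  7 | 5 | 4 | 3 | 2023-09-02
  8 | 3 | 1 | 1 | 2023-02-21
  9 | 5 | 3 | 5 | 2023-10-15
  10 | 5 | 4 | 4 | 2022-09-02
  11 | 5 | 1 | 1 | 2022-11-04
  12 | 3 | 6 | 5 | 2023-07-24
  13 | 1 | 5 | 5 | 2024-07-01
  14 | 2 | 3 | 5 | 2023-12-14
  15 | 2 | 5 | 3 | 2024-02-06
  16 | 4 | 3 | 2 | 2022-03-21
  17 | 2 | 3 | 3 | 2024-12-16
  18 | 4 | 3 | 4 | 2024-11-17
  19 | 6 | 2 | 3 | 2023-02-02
SELECT c.id, p.name AS customer, c.quantity FROM orders c JOIN customers p ON c.customer_id = p.id WHERE p.signup_year >= 2022 ORDER BY c.quantity DESC

Execution result:
id | customer | quantity
12 | David Williams | 5
13 | Leo Brown | 5
2 | David Williams | 4
4 | David Williams | 4
8 | David Williams | 1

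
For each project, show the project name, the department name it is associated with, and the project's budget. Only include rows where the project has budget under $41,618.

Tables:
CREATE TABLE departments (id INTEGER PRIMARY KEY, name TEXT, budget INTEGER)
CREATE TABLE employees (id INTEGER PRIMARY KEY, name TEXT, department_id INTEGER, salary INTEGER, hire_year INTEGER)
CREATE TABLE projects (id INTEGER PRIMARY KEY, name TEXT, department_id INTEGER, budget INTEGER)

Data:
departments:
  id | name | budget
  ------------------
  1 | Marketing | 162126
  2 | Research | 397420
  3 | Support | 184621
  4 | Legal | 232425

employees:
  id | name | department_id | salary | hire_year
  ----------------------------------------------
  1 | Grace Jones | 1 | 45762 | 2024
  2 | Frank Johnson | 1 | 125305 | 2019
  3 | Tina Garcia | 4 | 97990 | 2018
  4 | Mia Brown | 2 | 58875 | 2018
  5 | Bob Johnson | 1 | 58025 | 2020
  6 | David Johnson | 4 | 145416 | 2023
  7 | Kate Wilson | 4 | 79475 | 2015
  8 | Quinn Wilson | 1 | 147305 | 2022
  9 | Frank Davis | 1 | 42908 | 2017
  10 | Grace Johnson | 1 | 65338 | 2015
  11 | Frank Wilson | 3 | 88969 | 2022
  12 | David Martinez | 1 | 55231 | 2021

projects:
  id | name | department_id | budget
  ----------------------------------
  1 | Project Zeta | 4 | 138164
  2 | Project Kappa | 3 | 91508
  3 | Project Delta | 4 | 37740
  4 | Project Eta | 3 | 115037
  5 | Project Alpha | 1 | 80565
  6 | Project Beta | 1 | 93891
SELECT c.name, p.name AS department, c.budget FROM projects c JOIN departments p ON c.department_id = p.id WHERE c.budget < 41618

Execution result:
name | department | budget
Project Delta | Legal | 37740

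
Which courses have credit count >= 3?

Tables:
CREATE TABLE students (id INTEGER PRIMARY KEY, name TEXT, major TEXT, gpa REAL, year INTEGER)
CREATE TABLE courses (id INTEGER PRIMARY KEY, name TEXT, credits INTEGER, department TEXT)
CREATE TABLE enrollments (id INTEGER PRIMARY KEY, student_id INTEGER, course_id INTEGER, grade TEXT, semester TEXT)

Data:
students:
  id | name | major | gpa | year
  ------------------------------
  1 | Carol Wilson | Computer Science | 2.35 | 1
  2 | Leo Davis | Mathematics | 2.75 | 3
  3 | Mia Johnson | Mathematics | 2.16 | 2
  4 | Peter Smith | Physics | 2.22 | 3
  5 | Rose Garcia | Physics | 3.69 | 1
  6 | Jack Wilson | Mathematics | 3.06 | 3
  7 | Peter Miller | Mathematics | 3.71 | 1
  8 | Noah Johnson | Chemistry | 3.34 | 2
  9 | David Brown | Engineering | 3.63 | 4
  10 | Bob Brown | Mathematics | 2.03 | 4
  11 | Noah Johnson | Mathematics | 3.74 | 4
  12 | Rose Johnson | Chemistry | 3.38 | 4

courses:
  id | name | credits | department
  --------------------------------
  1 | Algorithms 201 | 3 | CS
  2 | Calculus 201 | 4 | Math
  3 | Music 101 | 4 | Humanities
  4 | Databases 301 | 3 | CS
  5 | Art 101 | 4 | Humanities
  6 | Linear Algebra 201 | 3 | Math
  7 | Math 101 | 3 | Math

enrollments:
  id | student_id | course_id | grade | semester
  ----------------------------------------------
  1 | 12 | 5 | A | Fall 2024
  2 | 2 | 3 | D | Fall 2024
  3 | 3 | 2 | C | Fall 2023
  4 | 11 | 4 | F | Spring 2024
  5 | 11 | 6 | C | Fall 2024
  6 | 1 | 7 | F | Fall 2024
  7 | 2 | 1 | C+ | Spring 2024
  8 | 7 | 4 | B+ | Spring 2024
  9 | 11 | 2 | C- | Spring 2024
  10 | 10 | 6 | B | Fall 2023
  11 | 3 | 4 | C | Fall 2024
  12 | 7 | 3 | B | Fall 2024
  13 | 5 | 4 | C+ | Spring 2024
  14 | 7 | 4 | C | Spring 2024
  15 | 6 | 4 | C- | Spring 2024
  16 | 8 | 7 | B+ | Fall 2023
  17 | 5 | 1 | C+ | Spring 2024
SELECT name, credits FROM courses WHERE credits >= 3

Execution result:
name | credits
Algorithms 201 | 3
Calculus 201 | 4
Music 101 | 4
Databases 301 | 3
Art 101 | 4
Linear Algebra 201 | 3
Math 101 | 3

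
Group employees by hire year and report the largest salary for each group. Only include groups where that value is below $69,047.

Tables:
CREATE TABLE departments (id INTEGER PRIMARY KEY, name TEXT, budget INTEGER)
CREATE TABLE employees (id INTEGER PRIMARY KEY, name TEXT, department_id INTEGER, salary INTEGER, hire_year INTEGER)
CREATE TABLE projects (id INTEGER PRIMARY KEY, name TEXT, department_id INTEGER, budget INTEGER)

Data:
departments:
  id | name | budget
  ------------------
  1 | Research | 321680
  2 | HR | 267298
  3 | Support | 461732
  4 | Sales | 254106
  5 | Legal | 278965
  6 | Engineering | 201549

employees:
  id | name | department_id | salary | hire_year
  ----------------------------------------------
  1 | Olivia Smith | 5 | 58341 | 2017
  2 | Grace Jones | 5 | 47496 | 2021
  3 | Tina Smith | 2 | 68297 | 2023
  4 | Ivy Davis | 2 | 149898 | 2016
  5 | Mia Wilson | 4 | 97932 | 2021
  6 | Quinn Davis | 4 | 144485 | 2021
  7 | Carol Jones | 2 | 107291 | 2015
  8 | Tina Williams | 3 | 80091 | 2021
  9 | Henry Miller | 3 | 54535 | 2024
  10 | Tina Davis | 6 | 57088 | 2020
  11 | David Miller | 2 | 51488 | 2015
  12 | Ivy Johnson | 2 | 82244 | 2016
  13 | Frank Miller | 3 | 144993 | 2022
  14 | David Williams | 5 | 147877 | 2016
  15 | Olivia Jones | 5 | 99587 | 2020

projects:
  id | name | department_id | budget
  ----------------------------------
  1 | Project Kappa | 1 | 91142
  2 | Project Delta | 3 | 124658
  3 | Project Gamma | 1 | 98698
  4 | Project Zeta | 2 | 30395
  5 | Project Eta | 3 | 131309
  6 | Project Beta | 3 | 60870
SELECT hire_year, MAX(salary) AS max_salary FROM employees GROUP BY hire_year HAVING MAX(salary) < 69047

Execution result:
hire_year | max_salary
2017 | 58341
2023 | 68297
2024 | 54535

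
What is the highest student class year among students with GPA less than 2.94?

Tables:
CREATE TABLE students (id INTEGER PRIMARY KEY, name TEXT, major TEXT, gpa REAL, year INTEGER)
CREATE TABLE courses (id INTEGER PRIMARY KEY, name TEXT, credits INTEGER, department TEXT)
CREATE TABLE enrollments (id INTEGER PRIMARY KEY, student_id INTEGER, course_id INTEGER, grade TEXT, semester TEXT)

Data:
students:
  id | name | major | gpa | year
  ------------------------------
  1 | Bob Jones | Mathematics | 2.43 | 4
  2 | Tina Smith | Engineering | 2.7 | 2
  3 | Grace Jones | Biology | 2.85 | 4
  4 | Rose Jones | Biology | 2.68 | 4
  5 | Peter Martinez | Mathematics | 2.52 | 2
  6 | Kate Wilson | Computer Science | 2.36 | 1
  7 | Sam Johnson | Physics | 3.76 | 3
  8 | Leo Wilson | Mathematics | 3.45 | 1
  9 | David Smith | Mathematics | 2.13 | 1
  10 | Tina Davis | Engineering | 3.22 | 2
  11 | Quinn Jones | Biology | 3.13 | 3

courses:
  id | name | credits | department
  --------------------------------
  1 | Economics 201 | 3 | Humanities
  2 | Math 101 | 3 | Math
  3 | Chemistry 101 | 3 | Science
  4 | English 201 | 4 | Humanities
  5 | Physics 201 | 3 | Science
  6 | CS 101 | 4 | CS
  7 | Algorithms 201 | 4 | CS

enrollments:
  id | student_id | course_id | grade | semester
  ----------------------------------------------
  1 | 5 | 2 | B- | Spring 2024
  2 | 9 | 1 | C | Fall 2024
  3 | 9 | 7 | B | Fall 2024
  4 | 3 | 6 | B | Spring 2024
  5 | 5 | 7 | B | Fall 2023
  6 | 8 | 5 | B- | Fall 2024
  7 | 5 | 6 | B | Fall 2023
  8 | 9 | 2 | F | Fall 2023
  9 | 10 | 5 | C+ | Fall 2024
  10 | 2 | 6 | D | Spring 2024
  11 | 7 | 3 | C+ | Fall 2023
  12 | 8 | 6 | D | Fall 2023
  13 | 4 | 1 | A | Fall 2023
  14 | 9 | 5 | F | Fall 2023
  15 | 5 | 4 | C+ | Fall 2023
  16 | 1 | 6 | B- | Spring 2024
SELECT MAX(year) FROM students WHERE gpa < 2.94

Execution result:
4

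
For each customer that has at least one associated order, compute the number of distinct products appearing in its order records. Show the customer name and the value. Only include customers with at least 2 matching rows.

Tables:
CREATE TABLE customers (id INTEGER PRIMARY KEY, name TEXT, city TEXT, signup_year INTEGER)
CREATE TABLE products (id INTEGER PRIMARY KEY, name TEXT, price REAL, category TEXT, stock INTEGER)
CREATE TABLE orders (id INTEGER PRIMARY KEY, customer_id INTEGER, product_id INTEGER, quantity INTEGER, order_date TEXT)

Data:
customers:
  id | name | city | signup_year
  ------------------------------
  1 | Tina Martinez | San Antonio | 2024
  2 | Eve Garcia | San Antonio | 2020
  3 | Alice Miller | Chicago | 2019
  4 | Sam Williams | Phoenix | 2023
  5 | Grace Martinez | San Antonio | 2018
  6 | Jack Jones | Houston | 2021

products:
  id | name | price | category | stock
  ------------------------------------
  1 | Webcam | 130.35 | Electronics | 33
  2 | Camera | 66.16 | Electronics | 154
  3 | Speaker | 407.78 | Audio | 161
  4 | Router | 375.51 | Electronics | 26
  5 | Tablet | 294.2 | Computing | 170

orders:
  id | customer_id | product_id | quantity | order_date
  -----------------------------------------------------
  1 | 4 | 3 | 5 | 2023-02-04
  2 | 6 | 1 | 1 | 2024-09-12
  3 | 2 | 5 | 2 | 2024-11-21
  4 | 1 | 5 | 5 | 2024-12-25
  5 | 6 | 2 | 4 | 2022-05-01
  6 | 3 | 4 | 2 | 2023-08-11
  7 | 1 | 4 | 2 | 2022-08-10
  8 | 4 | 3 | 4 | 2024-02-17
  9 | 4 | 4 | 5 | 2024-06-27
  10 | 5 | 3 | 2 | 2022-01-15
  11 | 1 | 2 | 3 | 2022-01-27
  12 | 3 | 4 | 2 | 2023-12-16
SELECT p.name, COUNT(DISTINCT c.product_id) AS distinct_product_count FROM orders c JOIN customers p ON c.customer_id = p.id GROUP BY p.id, p.name HAVING COUNT(*) >= 2

Execution result:
name | distinct_product_count
Tina Martinez | 3
Alice Miller | 1
Sam Williams | 2
Jack Jones | 2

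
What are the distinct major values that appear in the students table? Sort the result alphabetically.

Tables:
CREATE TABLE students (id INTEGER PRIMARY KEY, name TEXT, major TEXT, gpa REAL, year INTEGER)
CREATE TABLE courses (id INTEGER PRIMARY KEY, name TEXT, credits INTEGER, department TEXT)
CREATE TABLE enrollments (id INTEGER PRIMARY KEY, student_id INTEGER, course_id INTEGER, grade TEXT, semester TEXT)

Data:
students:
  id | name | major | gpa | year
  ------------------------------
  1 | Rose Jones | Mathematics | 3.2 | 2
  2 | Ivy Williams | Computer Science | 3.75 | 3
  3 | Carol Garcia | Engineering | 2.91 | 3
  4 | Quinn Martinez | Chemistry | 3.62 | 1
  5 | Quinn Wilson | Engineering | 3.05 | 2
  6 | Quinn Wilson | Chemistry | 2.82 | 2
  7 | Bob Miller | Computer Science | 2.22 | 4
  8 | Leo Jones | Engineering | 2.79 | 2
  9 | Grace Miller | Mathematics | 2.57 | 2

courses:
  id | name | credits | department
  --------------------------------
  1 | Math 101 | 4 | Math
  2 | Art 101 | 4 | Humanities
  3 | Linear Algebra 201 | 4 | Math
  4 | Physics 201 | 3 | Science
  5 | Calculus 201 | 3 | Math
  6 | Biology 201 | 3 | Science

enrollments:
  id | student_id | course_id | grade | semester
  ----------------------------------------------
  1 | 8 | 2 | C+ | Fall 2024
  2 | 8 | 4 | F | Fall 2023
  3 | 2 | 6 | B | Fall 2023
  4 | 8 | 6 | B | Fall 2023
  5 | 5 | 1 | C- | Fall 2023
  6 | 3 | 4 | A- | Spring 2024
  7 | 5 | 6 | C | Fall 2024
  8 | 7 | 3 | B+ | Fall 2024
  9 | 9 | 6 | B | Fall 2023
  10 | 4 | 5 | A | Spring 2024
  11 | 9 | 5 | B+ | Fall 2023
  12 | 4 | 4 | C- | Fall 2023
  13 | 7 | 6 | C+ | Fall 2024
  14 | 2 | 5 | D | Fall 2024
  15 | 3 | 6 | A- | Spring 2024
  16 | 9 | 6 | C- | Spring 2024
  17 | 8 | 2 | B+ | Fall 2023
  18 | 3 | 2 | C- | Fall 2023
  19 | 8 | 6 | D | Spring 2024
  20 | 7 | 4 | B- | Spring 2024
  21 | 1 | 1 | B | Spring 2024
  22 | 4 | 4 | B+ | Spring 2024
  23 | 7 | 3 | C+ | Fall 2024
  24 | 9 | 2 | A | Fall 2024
SELECT DISTINCT major FROM students ORDER BY major

Execution result:
major
Chemistry
Computer Science
Engineering
Mathematics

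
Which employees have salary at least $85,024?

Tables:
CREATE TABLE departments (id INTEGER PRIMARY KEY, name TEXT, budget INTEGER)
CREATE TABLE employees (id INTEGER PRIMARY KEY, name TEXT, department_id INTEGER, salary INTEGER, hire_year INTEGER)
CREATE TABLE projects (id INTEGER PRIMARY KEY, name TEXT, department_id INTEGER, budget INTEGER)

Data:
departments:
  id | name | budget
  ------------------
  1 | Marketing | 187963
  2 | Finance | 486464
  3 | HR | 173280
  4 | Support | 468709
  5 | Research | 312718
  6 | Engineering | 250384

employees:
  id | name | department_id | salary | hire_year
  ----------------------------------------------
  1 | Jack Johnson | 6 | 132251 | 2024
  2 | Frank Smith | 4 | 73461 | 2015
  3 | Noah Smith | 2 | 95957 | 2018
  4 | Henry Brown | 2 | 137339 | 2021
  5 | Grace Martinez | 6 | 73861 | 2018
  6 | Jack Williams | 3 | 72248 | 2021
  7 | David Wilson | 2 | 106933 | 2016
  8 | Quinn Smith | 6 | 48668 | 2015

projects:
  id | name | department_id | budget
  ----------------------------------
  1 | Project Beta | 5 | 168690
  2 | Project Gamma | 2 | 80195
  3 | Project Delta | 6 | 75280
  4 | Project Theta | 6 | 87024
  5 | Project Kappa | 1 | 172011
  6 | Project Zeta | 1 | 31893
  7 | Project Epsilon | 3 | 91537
SELECT name, salary FROM employees WHERE salary >= 85024

Execution result:
name | salary
Jack Johnson | 132251
Noah Smith | 95957
Henry Brown | 137339
David Wilson | 106933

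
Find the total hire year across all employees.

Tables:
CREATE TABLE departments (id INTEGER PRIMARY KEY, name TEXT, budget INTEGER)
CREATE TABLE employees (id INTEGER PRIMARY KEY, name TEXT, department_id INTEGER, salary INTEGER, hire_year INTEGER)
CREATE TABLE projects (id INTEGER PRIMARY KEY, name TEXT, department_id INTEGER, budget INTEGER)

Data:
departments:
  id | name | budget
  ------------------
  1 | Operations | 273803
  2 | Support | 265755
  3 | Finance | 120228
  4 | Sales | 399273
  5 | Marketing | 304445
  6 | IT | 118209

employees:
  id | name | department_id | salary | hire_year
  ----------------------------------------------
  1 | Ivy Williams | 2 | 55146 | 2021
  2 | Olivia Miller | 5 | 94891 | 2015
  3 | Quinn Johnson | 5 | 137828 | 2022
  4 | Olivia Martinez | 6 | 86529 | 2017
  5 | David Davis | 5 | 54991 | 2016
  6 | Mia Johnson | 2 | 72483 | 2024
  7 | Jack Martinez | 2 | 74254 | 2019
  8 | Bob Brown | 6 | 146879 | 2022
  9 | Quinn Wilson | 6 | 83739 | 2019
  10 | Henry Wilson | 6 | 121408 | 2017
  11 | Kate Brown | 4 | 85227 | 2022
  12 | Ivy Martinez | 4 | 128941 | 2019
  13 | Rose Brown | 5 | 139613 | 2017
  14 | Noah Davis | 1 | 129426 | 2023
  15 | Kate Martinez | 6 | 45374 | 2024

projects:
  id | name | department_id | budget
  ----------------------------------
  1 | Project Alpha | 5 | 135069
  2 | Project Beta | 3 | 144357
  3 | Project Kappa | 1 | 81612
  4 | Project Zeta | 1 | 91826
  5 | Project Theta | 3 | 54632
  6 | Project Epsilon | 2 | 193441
SELECT SUM(hire_year) FROM employees

Execution result:
30297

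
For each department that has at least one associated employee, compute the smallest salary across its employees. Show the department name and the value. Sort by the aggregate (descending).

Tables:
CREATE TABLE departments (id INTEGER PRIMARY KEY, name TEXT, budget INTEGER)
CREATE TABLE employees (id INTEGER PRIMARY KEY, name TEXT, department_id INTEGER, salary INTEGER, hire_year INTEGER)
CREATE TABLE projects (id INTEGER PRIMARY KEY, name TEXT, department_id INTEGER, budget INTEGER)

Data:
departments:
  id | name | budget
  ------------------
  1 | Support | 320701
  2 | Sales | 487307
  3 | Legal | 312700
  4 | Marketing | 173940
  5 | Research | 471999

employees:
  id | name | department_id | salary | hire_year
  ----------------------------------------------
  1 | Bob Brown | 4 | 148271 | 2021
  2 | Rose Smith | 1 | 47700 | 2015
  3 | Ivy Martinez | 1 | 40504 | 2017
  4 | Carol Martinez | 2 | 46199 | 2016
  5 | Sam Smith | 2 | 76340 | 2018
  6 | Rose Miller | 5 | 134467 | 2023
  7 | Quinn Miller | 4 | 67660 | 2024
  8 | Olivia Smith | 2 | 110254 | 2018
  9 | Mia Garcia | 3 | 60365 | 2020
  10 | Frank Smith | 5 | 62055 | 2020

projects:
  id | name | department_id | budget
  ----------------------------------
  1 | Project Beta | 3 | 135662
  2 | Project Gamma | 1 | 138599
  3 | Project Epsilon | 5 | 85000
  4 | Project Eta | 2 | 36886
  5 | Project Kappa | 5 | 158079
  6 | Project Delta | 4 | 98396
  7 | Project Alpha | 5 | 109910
SELECT p.name, MIN(c.salary) AS min_salary FROM employees c JOIN departments p ON c.department_id = p.id GROUP BY p.id, p.name ORDER BY min_salary DESC

Execution result:
name | min_salary
Marketing | 67660
Research | 62055
Legal | 60365
Sales | 46199
Support | 40504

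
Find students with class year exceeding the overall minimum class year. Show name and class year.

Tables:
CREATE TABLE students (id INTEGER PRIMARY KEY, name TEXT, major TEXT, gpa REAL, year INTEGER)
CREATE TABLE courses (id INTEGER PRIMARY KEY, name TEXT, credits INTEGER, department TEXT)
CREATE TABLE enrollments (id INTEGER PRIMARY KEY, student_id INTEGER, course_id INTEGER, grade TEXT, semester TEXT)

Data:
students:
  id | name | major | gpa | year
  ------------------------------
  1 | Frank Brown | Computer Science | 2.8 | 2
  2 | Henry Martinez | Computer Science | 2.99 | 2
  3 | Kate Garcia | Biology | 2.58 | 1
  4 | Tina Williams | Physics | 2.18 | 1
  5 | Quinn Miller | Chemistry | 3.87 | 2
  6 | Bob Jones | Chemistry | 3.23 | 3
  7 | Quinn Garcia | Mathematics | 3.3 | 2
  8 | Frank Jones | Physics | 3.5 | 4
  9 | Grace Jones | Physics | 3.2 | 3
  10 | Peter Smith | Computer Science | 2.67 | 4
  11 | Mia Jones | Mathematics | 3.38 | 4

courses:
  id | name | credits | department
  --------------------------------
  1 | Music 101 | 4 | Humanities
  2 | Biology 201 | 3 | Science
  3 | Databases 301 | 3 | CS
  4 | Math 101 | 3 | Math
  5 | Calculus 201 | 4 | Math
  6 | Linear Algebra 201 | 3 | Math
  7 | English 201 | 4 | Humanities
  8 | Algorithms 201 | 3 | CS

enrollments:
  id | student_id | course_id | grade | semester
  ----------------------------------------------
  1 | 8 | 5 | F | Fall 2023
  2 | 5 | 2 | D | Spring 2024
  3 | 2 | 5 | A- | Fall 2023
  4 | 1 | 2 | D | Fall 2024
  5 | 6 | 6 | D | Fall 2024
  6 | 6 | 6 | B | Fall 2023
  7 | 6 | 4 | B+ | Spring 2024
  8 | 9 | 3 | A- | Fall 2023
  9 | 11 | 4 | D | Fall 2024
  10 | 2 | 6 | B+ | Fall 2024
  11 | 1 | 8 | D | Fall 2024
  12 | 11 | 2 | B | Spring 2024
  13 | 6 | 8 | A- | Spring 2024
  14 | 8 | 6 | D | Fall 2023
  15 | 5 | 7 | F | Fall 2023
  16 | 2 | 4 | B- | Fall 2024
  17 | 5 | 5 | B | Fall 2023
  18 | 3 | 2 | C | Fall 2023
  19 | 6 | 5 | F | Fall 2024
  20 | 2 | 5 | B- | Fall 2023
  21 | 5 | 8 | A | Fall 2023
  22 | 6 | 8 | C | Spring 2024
SELECT name, year FROM students WHERE year > (SELECT MIN(year) FROM students)

Execution result:
name | year
Frank Brown | 2
Henry Martinez | 2
Quinn Miller | 2
Bob Jones | 3
Quinn Garcia | 2
Frank Jones | 4
Grace Jones | 3
Peter Smith | 4
Mia Jones | 4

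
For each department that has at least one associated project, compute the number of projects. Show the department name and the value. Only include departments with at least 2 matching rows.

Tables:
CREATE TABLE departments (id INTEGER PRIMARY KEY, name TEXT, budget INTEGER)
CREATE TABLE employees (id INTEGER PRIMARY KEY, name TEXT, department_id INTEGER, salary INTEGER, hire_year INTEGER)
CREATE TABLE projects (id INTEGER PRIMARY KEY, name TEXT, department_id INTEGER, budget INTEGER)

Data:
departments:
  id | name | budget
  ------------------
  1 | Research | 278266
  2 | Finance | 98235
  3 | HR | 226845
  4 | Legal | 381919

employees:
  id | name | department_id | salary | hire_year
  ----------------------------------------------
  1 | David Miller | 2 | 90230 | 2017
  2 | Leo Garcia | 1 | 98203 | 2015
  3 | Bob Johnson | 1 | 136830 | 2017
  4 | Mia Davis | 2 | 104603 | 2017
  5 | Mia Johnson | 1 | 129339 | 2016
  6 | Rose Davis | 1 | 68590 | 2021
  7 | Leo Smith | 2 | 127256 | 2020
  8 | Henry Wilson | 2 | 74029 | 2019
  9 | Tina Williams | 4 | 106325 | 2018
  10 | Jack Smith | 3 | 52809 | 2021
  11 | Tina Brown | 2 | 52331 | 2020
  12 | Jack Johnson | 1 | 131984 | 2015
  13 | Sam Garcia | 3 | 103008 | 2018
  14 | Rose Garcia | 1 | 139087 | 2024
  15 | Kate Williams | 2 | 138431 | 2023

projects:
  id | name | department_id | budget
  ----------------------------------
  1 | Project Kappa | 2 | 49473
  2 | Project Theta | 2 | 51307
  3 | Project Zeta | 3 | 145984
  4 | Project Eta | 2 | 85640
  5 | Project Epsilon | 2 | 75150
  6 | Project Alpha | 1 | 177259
SELECT p.name, COUNT(*) AS n FROM projects c JOIN departments p ON c.department_id = p.id GROUP BY p.id, p.name HAVING COUNT(*) >= 2

Execution result:
name | n
Finance | 4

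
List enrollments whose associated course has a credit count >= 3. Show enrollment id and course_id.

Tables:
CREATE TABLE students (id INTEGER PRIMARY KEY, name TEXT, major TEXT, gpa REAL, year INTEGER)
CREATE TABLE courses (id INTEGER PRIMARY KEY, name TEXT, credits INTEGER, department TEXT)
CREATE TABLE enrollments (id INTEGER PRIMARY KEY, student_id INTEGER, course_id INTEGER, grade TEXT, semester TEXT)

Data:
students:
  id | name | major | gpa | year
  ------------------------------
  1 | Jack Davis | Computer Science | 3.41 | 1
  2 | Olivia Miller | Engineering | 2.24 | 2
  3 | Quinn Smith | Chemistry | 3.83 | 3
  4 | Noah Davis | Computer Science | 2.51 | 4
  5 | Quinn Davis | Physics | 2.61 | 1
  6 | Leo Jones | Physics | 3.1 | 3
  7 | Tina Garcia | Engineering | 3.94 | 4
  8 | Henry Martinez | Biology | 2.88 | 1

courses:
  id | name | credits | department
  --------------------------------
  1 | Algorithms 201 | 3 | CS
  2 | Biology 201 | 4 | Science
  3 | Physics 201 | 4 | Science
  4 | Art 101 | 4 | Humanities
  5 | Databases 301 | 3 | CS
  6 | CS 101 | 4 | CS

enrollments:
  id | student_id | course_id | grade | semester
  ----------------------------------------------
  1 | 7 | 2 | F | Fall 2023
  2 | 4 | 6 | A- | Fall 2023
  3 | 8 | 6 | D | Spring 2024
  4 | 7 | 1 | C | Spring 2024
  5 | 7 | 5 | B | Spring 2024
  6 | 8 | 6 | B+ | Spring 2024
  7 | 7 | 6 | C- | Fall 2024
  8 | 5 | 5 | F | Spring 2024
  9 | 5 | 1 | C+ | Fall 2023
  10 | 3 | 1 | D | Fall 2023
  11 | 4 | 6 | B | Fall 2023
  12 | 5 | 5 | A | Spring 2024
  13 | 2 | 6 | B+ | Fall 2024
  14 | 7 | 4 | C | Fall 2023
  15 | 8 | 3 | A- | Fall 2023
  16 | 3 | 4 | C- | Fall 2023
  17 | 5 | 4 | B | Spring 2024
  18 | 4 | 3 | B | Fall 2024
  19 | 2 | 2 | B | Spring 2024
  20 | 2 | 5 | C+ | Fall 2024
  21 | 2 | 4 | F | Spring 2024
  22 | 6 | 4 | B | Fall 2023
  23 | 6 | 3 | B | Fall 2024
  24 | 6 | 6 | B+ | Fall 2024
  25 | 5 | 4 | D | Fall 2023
SELECT id, course_id FROM enrollments WHERE course_id IN (SELECT id FROM courses WHERE credits >= 3)

Execution result:
id | course_id
1 | 2
2 | 6
3 | 6
4 | 1
5 | 5
6 | 6
7 | 6
8 | 5
9 | 1
10 | 1
11 | 6
12 | 5
13 | 6
14 | 4
15 | 3
16 | 4
17 | 4
18 | 3
19 | 2
20 | 5
21 | 4
22 | 4
23 | 3
24 | 6
25 | 4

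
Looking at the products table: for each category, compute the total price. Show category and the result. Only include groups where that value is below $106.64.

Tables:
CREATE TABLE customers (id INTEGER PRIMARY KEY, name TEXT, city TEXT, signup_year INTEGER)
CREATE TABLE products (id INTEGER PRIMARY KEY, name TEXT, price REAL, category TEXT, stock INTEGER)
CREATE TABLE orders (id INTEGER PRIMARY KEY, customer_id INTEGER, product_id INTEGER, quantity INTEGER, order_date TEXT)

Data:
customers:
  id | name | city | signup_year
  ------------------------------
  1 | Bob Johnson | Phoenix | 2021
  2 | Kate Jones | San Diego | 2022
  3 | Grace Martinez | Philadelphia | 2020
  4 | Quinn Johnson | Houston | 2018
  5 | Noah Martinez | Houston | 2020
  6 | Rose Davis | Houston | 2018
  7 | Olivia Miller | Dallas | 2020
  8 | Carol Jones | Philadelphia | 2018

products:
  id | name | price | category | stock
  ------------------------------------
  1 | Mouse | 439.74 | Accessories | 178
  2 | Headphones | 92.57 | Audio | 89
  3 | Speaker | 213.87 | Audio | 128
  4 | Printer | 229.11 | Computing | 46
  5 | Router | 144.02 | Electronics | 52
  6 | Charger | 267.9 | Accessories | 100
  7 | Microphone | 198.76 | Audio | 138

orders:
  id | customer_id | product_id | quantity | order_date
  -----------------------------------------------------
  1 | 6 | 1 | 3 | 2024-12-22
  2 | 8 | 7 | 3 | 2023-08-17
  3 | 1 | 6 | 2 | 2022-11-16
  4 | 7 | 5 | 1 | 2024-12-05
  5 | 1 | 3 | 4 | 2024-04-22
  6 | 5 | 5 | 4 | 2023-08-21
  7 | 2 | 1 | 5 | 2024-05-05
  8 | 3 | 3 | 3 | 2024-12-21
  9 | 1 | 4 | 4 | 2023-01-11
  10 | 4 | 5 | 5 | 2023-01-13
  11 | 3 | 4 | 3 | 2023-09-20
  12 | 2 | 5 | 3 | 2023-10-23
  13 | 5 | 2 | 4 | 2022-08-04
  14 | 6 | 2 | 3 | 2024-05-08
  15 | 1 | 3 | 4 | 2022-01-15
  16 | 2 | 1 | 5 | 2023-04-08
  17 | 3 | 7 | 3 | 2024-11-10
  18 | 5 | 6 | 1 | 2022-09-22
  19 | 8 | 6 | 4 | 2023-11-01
SELECT category, SUM(price) AS sum_price FROM products GROUP BY category HAVING SUM(price) < 106.64

Execution result:
(no rows)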